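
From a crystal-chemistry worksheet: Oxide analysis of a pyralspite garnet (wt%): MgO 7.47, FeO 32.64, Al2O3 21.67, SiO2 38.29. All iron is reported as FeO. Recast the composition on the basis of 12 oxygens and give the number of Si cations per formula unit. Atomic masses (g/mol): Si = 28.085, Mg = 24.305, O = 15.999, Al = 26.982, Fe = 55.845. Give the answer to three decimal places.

MgO: 7.47/40.304 = 0.18534 mol → 0.18534 mol Mg, 0.18534 mol O.
FeO: 32.64/71.844 = 0.45432 mol → 0.45432 mol Fe, 0.45432 mol O.
Al2O3: 21.67/101.961 = 0.21253 mol → 0.42506 mol Al, 0.63759 mol O.
SiO2: 38.29/60.083 = 0.63729 mol → 0.63729 mol Si, 1.27458 mol O.
Total oxygen = 2.55183 mol. Normalization factor = 12/2.55183 = 4.70251.
Si per 12 O = 0.63729 × 4.70251 = 2.997.

2.997 Si apfu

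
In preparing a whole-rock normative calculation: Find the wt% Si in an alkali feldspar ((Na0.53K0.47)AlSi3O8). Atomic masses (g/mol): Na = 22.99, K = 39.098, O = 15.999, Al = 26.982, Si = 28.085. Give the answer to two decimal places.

Molar mass of (Na0.53K0.47)AlSi3O8: 0.53·22.99 + 0.47·39.098 + 1·26.982 + 3·28.085 + 8·15.999 = 269.790 g/mol.
Mass of Si per formula unit: 3 × 28.085 = 84.255 g.
Weight fraction Si = 84.255 / 269.790 = 0.3123.

31.23 weight percent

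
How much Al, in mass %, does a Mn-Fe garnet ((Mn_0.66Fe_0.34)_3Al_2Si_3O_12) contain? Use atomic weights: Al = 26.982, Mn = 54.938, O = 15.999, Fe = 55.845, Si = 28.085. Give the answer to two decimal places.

10.88 mass %

Formula mass = 1.98×54.938 + 1.02×55.845 + 2×26.982 + 3×28.085 + 12×15.999 = 495.946 g/mol, of which 53.964 g is Al.
So Al makes up 53.964/495.946 = 0.1088 of the mass, i.e. 10.88%.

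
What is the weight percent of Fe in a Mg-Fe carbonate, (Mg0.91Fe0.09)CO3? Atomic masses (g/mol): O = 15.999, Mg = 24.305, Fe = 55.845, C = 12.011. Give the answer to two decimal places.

5.77 wt%

M((Mg0.91Fe0.09)CO3) = 87.152 g/mol.
Fe contributes 0.09 × 55.845 = 5.026 g per mole.
5.026/87.152 = 0.0577 → 5.77%.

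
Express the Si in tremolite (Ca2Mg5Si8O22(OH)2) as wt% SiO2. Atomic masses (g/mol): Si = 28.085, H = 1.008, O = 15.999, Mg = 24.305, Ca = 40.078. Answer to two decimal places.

59.17 wt%

M(Ca2Mg5Si8O22(OH)2) = 812.353 g/mol; M(SiO2) = 60.083 g/mol.
Moles SiO2 per formula unit = 8 Si ÷ 1 = 8.0000.
SiO2 fraction = (8.0000 × 60.083) / 812.353 = 480.664/812.353 = 0.5917.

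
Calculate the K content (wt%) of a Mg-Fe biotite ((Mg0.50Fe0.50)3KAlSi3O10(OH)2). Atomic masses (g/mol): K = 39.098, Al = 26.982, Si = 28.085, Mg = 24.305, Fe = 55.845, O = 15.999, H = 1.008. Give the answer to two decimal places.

8.42 wt%

Molar mass of (Mg0.50Fe0.50)3KAlSi3O10(OH)2: 1.50·24.305 + 1.50·55.845 + 1·39.098 + 1·26.982 + 3·28.085 + 12·15.999 + 2·1.008 = 464.564 g/mol.
Mass of K per formula unit: 1 × 39.098 = 39.098 g.
Weight fraction K = 39.098 / 464.564 = 0.0842.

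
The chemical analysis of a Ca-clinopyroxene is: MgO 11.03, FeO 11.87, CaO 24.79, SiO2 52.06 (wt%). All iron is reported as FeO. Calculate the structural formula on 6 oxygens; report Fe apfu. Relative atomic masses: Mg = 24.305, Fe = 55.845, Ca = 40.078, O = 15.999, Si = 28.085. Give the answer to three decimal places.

MgO (M=40.304): mol = 0.27367; Mg = 0.27367, O = 0.27367.
FeO (M=71.844): mol = 0.16522; Fe = 0.16522, O = 0.16522.
CaO (M=56.077): mol = 0.44207; Ca = 0.44207, O = 0.44207.
SiO2 (M=60.083): mol = 0.86647; Si = 0.86647, O = 1.73294.
ΣO = 2.61390; factor = 6/ΣO = 2.29542.
Fe apfu = 0.16522 × 2.29542 = 0.379.

0.379 Fe apfu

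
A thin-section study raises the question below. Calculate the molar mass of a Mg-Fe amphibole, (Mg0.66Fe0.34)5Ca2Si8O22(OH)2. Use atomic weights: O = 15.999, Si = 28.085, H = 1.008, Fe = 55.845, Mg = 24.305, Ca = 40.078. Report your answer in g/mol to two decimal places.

865.97 g/mol

Mg: 3.30 × 24.305 = 80.2065
Fe: 1.70 × 55.845 = 94.9365
Ca: 2 × 40.078 = 80.1560
Si: 8 × 28.085 = 224.6800
O: 24 × 15.999 = 383.9760
H: 2 × 1.008 = 2.0160
Summing the contributions gives the formula mass.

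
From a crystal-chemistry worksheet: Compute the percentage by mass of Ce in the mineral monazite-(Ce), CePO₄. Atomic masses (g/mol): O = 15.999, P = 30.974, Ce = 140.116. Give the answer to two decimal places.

59.60 mass %

Molar mass of CePO₄: 1×140.116 + 1×30.974 + 4×15.999 = 235.086 g/mol.
Mass of Ce per formula unit: 1 × 140.116 = 140.116 g.
Weight fraction Ce = 140.116 / 235.086 = 0.5960.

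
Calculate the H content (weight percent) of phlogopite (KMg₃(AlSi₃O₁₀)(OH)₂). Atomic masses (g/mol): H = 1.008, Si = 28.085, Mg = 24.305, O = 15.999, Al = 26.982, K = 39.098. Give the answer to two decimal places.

0.48 weight percent

M(KMg₃(AlSi₃O₁₀)(OH)₂) = 417.254 g/mol.
H contributes 2 × 1.008 = 2.016 g per mole.
2.016/417.254 = 0.0048 → 0.48%.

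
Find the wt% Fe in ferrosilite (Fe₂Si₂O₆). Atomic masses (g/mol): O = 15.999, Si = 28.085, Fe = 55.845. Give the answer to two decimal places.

Molar mass of Fe₂Si₂O₆: 2×55.845 + 2×28.085 + 6×15.999 = 263.854 g/mol.
Mass of Fe per formula unit: 2 × 55.845 = 111.690 g.
Weight fraction Fe = 111.690 / 263.854 = 0.4233.

42.33 weight percent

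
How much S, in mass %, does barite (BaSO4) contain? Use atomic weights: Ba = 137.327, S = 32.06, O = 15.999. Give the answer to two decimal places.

Formula mass = 1*137.327 + 1*32.06 + 4*15.999 = 233.383 g/mol, of which 32.060 g is S.
So S makes up 32.060/233.383 = 0.1374 of the mass, i.e. 13.74%.

13.74 mass %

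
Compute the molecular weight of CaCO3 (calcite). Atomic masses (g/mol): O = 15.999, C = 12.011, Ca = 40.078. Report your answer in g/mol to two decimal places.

100.09 g/mol

M = 1*40.078 + 1*12.011 + 3*15.999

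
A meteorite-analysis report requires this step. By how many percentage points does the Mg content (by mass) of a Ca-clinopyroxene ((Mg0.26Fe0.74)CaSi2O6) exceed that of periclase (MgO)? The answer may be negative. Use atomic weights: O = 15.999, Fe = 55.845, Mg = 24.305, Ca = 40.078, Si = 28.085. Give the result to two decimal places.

Mg in (Mg0.26Fe0.74)CaSi2O6: molar mass 239.887 g/mol; 0.26×24.305 = 6.319 g → 2.63 wt%.
Mg in MgO: molar mass 40.304 g/mol; 1×24.305 = 24.305 g → 60.30 wt%.
Difference = 2.63 − 60.30 = -57.67 percentage points.

-57.67 percentage points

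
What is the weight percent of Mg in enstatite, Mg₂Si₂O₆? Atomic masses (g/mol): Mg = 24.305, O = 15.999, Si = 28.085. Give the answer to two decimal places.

24.21 mass %

Molar mass of Mg₂Si₂O₆: 2·24.305 + 2·28.085 + 6·15.999 = 200.774 g/mol.
Mass of Mg per formula unit: 2 × 24.305 = 48.610 g.
Weight fraction Mg = 48.610 / 200.774 = 0.2421.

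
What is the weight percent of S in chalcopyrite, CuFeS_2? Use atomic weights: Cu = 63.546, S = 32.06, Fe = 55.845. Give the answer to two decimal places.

34.94 weight percent

Formula mass = 1×63.546 + 1×55.845 + 2×32.06 = 183.511 g/mol, of which 64.120 g is S.
So S makes up 64.120/183.511 = 0.3494 of the mass, i.e. 34.94%.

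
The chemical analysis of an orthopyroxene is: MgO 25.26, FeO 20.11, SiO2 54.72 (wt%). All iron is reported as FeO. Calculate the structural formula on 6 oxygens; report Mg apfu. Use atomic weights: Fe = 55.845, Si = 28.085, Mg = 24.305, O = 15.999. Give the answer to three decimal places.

MgO (M=40.304): mol = 0.62674; Mg = 0.62674, O = 0.62674.
FeO (M=71.844): mol = 0.27991; Fe = 0.27991, O = 0.27991.
SiO2 (M=60.083): mol = 0.91074; Si = 0.91074, O = 1.82148.
ΣO = 2.72813; factor = 6/ΣO = 2.19931.
Mg apfu = 0.62674 × 2.19931 = 1.378.

1.378 Mg apfu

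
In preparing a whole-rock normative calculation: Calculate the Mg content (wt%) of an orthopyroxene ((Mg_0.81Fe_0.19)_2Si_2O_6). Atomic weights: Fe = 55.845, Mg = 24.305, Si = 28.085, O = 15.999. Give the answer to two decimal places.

18.51 wt%

M((Mg_0.81Fe_0.19)_2Si_2O_6) = 212.759 g/mol.
Mg contributes 1.62 × 24.305 = 39.374 g per mole.
39.374/212.759 = 0.1851 → 18.51%.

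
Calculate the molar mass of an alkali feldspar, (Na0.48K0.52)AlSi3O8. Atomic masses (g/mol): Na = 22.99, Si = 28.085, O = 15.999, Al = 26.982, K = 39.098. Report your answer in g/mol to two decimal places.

M = 0.48×22.99 + 0.52×39.098 + 1×26.982 + 3×28.085 + 8×15.999

270.60 g/mol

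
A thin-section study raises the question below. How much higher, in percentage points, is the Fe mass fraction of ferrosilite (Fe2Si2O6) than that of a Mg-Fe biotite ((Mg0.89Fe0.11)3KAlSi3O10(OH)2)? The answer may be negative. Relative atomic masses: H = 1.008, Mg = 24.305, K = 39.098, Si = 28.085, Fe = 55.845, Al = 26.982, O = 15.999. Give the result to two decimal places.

First mineral: 111.690 g Fe in 263.854 g formula = 42.33 wt% Fe.
Second mineral: 18.429 g Fe in 427.662 g formula = 4.31 wt% Fe.
42.33% − 4.31% gives a difference of 38.02 percentage points.

38.02 percentage points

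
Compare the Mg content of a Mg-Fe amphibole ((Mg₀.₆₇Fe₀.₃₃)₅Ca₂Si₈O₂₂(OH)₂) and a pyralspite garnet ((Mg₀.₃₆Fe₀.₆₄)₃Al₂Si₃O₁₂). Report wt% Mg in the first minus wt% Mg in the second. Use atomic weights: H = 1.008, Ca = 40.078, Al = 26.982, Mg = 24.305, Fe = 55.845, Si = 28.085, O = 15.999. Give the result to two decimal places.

3.76 percentage points

Mg in (Mg₀.₆₇Fe₀.₃₃)₅Ca₂Si₈O₂₂(OH)₂: molar mass 864.394 g/mol; 3.35×24.305 = 81.422 g → 9.42 wt%.
Mg in (Mg₀.₃₆Fe₀.₆₄)₃Al₂Si₃O₁₂: molar mass 463.679 g/mol; 1.08×24.305 = 26.249 g → 5.66 wt%.
Difference = 9.42 − 5.66 = 3.76 percentage points.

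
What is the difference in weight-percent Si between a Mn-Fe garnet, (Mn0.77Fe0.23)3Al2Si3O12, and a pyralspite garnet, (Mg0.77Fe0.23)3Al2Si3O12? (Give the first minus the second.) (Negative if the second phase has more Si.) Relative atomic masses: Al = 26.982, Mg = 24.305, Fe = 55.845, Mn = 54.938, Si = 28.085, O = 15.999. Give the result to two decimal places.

-2.83 percentage points

M((Mn0.77Fe0.23)3Al2Si3O12) = 495.647 g/mol, so wt% Si = 84.255/495.647 × 100 = 17.00%.
M((Mg0.77Fe0.23)3Al2Si3O12) = 424.885 g/mol, so wt% Si = 84.255/424.885 × 100 = 19.83%.
17.00 − 19.83 = -2.83 pp.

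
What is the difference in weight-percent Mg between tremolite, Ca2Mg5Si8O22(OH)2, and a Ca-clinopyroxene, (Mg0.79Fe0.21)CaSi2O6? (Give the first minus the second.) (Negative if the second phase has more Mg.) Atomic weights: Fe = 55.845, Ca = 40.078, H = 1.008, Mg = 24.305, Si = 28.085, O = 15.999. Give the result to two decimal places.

Mg in Ca2Mg5Si8O22(OH)2: molar mass 812.353 g/mol; 5×24.305 = 121.525 g → 14.96 wt%.
Mg in (Mg0.79Fe0.21)CaSi2O6: molar mass 223.170 g/mol; 0.79×24.305 = 19.201 g → 8.60 wt%.
Difference = 14.96 − 8.60 = 6.36 percentage points.

6.36 percentage points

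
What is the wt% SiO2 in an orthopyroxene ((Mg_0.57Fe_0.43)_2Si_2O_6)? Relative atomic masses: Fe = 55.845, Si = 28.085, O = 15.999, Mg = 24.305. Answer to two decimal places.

M((Mg_0.57Fe_0.43)_2Si_2O_6) = 227.898 g/mol; M(SiO2) = 60.083 g/mol.
Moles SiO2 per formula unit = 2 Si ÷ 1 = 2.0000.
SiO2 fraction = (2.0000 × 60.083) / 227.898 = 120.166/227.898 = 0.5273.

52.73 wt%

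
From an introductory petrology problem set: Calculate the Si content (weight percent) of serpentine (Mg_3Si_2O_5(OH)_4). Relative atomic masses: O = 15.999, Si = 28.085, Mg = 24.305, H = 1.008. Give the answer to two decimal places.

20.27 weight percent

Formula mass = 3*24.305 + 2*28.085 + 9*15.999 + 4*1.008 = 277.108 g/mol, of which 56.170 g is Si.
So Si makes up 56.170/277.108 = 0.2027 of the mass, i.e. 20.27%.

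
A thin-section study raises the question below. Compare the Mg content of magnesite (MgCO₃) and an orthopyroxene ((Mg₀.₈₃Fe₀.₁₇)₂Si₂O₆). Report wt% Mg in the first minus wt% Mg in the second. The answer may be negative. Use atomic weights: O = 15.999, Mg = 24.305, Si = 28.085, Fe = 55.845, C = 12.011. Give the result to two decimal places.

First mineral: 24.305 g Mg in 84.313 g formula = 28.83 wt% Mg.
Second mineral: 40.346 g Mg in 211.498 g formula = 19.08 wt% Mg.
28.83% − 19.08% gives a difference of 9.75 percentage points.

9.75 percentage points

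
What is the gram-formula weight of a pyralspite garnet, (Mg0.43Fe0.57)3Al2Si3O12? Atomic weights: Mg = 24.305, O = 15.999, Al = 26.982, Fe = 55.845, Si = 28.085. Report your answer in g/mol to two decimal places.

M = 1.29×24.305 + 1.71×55.845 + 2×26.982 + 3×28.085 + 12×15.999

457.06 g/mol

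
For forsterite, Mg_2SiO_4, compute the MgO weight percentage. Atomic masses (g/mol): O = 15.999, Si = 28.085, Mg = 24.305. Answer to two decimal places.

M(Mg_2SiO_4) = 140.691 g/mol; M(MgO) = 40.304 g/mol.
Moles MgO per formula unit = 2 Mg ÷ 1 = 2.0000.
MgO fraction = (2.0000 × 40.304) / 140.691 = 80.608/140.691 = 0.5729.

57.29 wt%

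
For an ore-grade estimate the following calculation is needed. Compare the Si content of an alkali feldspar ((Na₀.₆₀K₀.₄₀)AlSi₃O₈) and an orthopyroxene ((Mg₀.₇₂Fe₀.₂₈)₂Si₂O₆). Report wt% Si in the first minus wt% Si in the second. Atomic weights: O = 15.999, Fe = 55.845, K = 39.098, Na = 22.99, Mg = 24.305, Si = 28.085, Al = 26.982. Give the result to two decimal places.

M((Na₀.₆₀K₀.₄₀)AlSi₃O₈) = 268.662 g/mol, so wt% Si = 84.255/268.662 × 100 = 31.36%.
M((Mg₀.₇₂Fe₀.₂₈)₂Si₂O₆) = 218.436 g/mol, so wt% Si = 56.170/218.436 × 100 = 25.71%.
31.36 − 25.71 = 5.65 pp.

5.65 percentage points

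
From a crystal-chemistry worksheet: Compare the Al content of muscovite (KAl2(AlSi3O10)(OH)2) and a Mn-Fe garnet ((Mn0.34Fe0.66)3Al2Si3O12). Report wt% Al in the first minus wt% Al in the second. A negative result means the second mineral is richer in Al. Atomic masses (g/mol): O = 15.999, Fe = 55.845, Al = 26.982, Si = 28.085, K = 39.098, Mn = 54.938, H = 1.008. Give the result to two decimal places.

9.46 percentage points

M(KAl2(AlSi3O10)(OH)2) = 398.303 g/mol, so wt% Al = 80.946/398.303 × 100 = 20.32%.
M((Mn0.34Fe0.66)3Al2Si3O12) = 496.817 g/mol, so wt% Al = 53.964/496.817 × 100 = 10.86%.
20.32 − 10.86 = 9.46 pp.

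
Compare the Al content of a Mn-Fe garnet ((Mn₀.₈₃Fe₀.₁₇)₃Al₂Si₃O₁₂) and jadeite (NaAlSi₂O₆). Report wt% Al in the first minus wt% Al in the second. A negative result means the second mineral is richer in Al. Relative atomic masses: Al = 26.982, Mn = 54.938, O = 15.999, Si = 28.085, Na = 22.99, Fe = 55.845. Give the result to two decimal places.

-2.46 percentage points

First mineral: 53.964 g Al in 495.484 g formula = 10.89 wt% Al.
Second mineral: 26.982 g Al in 202.136 g formula = 13.35 wt% Al.
10.89% − 13.35% gives a difference of -2.46 percentage points.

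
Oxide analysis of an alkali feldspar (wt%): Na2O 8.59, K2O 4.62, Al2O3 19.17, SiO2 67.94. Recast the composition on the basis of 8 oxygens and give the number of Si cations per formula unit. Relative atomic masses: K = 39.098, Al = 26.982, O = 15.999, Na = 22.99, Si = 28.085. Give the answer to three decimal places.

Na2O: 8.59/61.979 = 0.13860 mol → 0.27720 mol Na, 0.13860 mol O.
K2O: 4.62/94.195 = 0.04905 mol → 0.09810 mol K, 0.04905 mol O.
Al2O3: 19.17/101.961 = 0.18801 mol → 0.37602 mol Al, 0.56403 mol O.
SiO2: 67.94/60.083 = 1.13077 mol → 1.13077 mol Si, 2.26154 mol O.
Total oxygen = 3.01322 mol. Normalization factor = 8/3.01322 = 2.65497.
Si per 8 O = 1.13077 × 2.65497 = 3.002.

3.002 Si apfu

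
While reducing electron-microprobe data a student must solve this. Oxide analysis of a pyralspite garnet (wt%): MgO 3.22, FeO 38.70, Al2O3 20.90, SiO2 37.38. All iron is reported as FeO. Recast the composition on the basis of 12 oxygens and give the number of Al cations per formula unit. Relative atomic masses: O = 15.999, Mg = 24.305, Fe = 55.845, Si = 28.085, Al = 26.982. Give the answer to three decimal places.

1.985 Al apfu

MgO (M=40.304): mol = 0.07989; Mg = 0.07989, O = 0.07989.
FeO (M=71.844): mol = 0.53867; Fe = 0.53867, O = 0.53867.
Al2O3 (M=101.961): mol = 0.20498; Al = 0.40996, O = 0.61494.
SiO2 (M=60.083): mol = 0.62214; Si = 0.62214, O = 1.24428.
ΣO = 2.47778; factor = 12/ΣO = 4.84304.
Al apfu = 0.40996 × 4.84304 = 1.985.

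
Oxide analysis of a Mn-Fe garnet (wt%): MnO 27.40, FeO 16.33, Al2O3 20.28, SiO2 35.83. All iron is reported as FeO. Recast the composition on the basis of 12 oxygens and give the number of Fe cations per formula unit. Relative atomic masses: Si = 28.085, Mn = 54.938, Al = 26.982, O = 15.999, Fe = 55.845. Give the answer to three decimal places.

1.135 Fe apfu

MnO (M=70.937): mol = 0.38626; Mn = 0.38626, O = 0.38626.
FeO (M=71.844): mol = 0.22730; Fe = 0.22730, O = 0.22730.
Al2O3 (M=101.961): mol = 0.19890; Al = 0.39780, O = 0.59670.
SiO2 (M=60.083): mol = 0.59634; Si = 0.59634, O = 1.19268.
ΣO = 2.40294; factor = 12/ΣO = 4.99388.
Fe apfu = 0.22730 × 4.99388 = 1.135.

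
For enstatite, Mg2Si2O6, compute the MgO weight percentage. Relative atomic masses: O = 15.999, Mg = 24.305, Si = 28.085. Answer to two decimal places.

40.15 wt%

M(Mg2Si2O6) = 200.774 g/mol; M(MgO) = 40.304 g/mol.
Moles MgO per formula unit = 2 Mg ÷ 1 = 2.0000.
MgO fraction = (2.0000 × 40.304) / 200.774 = 80.608/200.774 = 0.4015.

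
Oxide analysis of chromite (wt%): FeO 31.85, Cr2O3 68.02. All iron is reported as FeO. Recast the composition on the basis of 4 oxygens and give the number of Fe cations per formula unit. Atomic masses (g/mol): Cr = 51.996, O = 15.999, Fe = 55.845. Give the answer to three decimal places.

FeO (M=71.844): mol = 0.44332; Fe = 0.44332, O = 0.44332.
Cr2O3 (M=151.989): mol = 0.44753; Cr = 0.89506, O = 1.34259.
ΣO = 1.78591; factor = 4/ΣO = 2.23975.
Fe apfu = 0.44332 × 2.23975 = 0.993.

0.993 Fe apfu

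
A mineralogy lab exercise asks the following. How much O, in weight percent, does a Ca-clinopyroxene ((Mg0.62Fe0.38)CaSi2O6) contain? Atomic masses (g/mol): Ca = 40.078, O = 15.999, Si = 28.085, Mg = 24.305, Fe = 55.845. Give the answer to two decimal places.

42.00 weight percent

Molar mass of (Mg0.62Fe0.38)CaSi2O6: 0.62×24.305 + 0.38×55.845 + 1×40.078 + 2×28.085 + 6×15.999 = 228.532 g/mol.
Mass of O per formula unit: 6 × 15.999 = 95.994 g.
Weight fraction O = 95.994 / 228.532 = 0.4200.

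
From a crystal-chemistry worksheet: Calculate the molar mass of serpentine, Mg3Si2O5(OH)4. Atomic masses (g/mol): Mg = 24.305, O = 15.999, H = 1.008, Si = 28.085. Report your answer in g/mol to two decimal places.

The formula mass is the sum 3(24.305) + 2(28.085) + 9(15.999) + 4(1.008).

277.11 g/mol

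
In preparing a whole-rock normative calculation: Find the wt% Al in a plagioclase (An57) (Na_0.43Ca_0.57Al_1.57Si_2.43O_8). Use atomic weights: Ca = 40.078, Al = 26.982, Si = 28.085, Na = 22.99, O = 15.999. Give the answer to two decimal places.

Molar mass of Na_0.43Ca_0.57Al_1.57Si_2.43O_8: 0.43*22.99 + 0.57*40.078 + 1.57*26.982 + 2.43*28.085 + 8*15.999 = 271.330 g/mol.
Mass of Al per formula unit: 1.57 × 26.982 = 42.362 g.
Weight fraction Al = 42.362 / 271.330 = 0.1561.

15.61 wt%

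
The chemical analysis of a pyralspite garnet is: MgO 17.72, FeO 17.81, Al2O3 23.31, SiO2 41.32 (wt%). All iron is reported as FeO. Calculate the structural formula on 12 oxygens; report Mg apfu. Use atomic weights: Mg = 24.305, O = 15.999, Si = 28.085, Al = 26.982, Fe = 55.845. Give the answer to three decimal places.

1.919 Mg apfu

MgO (M=40.304): mol = 0.43966; Mg = 0.43966, O = 0.43966.
FeO (M=71.844): mol = 0.24790; Fe = 0.24790, O = 0.24790.
Al2O3 (M=101.961): mol = 0.22862; Al = 0.45724, O = 0.68586.
SiO2 (M=60.083): mol = 0.68772; Si = 0.68772, O = 1.37544.
ΣO = 2.74886; factor = 12/ΣO = 4.36545.
Mg apfu = 0.43966 × 4.36545 = 1.919.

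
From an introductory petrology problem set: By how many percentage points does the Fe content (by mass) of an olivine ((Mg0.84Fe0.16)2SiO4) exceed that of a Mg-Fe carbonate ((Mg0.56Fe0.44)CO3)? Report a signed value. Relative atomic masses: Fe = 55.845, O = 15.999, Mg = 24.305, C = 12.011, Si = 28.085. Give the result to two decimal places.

-13.17 percentage points

Fe in (Mg0.84Fe0.16)2SiO4: molar mass 150.784 g/mol; 0.32×55.845 = 17.870 g → 11.85 wt%.
Fe in (Mg0.56Fe0.44)CO3: molar mass 98.191 g/mol; 0.44×55.845 = 24.572 g → 25.02 wt%.
Difference = 11.85 − 25.02 = -13.17 percentage points.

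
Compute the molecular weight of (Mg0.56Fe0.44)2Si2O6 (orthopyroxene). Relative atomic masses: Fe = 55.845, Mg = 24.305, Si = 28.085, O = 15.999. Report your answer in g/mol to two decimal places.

M = 1.12×24.305 + 0.88×55.845 + 2×28.085 + 6×15.999

228.53 g/mol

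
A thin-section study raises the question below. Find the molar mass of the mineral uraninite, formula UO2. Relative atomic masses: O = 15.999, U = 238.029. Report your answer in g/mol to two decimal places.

270.03 g/mol

M = 1(238.029) + 2(15.999)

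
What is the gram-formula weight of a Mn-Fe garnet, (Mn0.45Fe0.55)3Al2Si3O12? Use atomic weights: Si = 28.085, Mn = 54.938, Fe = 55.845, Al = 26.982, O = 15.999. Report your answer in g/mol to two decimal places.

496.52 g/mol

The formula mass is the sum 1.35·54.938 + 1.65·55.845 + 2·26.982 + 3·28.085 + 12·15.999.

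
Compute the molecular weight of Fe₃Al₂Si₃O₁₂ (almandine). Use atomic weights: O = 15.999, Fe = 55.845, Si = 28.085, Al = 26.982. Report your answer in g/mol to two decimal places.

The formula mass is the sum 3×55.845 + 2×26.982 + 3×28.085 + 12×15.999.

497.74 g/mol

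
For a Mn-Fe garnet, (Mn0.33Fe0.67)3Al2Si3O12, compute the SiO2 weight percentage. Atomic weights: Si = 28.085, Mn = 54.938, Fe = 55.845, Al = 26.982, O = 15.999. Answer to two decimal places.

36.28 wt%

M((Mn0.33Fe0.67)3Al2Si3O12) = 496.844 g/mol; M(SiO2) = 60.083 g/mol.
Moles SiO2 per formula unit = 3 Si ÷ 1 = 3.0000.
SiO2 fraction = (3.0000 × 60.083) / 496.844 = 180.249/496.844 = 0.3628.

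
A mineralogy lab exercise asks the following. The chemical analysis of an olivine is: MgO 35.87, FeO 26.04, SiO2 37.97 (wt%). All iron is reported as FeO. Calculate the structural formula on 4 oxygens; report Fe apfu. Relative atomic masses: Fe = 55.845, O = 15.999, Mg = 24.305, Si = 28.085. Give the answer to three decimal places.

MgO (M=40.304): mol = 0.88999; Mg = 0.88999, O = 0.88999.
FeO (M=71.844): mol = 0.36245; Fe = 0.36245, O = 0.36245.
SiO2 (M=60.083): mol = 0.63196; Si = 0.63196, O = 1.26392.
ΣO = 2.51636; factor = 4/ΣO = 1.58960.
Fe apfu = 0.36245 × 1.58960 = 0.576.

0.576 Fe apfu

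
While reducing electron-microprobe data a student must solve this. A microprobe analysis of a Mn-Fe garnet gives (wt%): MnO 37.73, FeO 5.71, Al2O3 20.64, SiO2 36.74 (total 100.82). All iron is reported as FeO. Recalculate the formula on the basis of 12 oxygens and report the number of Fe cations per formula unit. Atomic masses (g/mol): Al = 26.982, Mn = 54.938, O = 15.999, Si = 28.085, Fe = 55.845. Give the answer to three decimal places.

MnO (M=70.937): mol = 0.53188; Mn = 0.53188, O = 0.53188.
FeO (M=71.844): mol = 0.07948; Fe = 0.07948, O = 0.07948.
Al2O3 (M=101.961): mol = 0.20243; Al = 0.40486, O = 0.60729.
SiO2 (M=60.083): mol = 0.61149; Si = 0.61149, O = 1.22298.
ΣO = 2.44163; factor = 12/ΣO = 4.91475.
Fe apfu = 0.07948 × 4.91475 = 0.391.

0.391 Fe apfu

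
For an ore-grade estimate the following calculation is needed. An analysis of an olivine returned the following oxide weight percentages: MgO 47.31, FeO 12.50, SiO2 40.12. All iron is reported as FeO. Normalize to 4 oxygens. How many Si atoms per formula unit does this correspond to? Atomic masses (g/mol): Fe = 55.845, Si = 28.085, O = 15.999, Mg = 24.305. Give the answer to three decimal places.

47.31 wt% MgO ÷ 40.304 g/mol = 1.17383 mol, giving 1.17383 Mg and 1.17383 O.
12.50 wt% FeO ÷ 71.844 g/mol = 0.17399 mol, giving 0.17399 Fe and 0.17399 O.
40.12 wt% SiO2 ÷ 60.083 g/mol = 0.66774 mol, giving 0.66774 Si and 1.33548 O.
Oxygen sums to 2.68330; scaling by 4/2.68330 = 1.49070 puts the formula on 4 O.
Si: 0.66774 × 1.49070 = 0.995 atoms per formula unit.

0.995 Si apfu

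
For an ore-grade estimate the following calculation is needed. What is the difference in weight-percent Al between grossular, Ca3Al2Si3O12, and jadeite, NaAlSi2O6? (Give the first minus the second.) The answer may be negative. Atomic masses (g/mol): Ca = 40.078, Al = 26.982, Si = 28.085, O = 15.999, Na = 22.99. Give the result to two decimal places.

Al in Ca3Al2Si3O12: molar mass 450.441 g/mol; 2×26.982 = 53.964 g → 11.98 wt%.
Al in NaAlSi2O6: molar mass 202.136 g/mol; 1×26.982 = 26.982 g → 13.35 wt%.
Difference = 11.98 − 13.35 = -1.37 percentage points.

-1.37 percentage points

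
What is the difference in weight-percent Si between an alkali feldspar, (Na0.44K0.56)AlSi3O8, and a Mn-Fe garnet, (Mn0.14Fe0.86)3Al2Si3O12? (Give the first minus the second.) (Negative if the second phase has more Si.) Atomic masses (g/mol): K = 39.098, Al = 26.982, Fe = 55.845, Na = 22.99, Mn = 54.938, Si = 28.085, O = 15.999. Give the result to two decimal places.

14.12 percentage points

First mineral: 84.255 g Si in 271.239 g formula = 31.06 wt% Si.
Second mineral: 84.255 g Si in 497.361 g formula = 16.94 wt% Si.
31.06% − 16.94% gives a difference of 14.12 percentage points.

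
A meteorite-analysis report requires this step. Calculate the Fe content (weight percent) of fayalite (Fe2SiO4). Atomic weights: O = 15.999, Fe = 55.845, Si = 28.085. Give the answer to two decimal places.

Molar mass of Fe2SiO4: 2*55.845 + 1*28.085 + 4*15.999 = 203.771 g/mol.
Mass of Fe per formula unit: 2 × 55.845 = 111.690 g.
Weight fraction Fe = 111.690 / 203.771 = 0.5481.

54.81 weight percent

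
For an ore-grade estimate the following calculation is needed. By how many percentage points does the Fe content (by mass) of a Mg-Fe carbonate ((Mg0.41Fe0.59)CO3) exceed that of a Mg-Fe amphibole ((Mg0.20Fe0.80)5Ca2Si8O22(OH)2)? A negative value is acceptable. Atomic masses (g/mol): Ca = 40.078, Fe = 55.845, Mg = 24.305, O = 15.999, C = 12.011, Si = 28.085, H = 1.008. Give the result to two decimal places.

8.21 percentage points

First mineral: 32.949 g Fe in 102.922 g formula = 32.01 wt% Fe.
Second mineral: 223.380 g Fe in 938.513 g formula = 23.80 wt% Fe.
32.01% − 23.80% gives a difference of 8.21 percentage points.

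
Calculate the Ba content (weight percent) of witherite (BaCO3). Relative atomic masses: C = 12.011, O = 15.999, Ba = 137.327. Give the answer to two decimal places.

M(BaCO3) = 197.335 g/mol.
Ba contributes 1 × 137.327 = 137.327 g per mole.
137.327/197.335 = 0.6959 → 69.59%.

69.59 weight percent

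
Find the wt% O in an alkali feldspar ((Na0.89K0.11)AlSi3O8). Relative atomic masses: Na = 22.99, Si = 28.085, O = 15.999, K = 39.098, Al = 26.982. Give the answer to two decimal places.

48.48 mass %

Molar mass of (Na0.89K0.11)AlSi3O8: 0.89×22.99 + 0.11×39.098 + 1×26.982 + 3×28.085 + 8×15.999 = 263.991 g/mol.
Mass of O per formula unit: 8 × 15.999 = 127.992 g.
Weight fraction O = 127.992 / 263.991 = 0.4848.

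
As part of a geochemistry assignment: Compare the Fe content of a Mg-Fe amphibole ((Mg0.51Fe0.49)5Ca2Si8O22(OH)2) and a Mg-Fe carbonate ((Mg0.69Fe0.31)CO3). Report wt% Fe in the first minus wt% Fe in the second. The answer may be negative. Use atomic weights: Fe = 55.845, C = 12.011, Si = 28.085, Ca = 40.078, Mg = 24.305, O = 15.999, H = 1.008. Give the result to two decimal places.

Fe in (Mg0.51Fe0.49)5Ca2Si8O22(OH)2: molar mass 889.626 g/mol; 2.45×55.845 = 136.820 g → 15.38 wt%.
Fe in (Mg0.69Fe0.31)CO3: molar mass 94.090 g/mol; 0.31×55.845 = 17.312 g → 18.40 wt%.
Difference = 15.38 − 18.40 = -3.02 percentage points.

-3.02 percentage points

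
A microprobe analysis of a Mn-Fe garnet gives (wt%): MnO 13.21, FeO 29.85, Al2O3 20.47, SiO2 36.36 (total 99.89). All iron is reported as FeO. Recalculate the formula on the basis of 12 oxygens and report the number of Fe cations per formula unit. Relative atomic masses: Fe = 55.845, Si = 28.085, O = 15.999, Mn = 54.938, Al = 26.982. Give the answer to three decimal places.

13.21 wt% MnO ÷ 70.937 g/mol = 0.18622 mol, giving 0.18622 Mn and 0.18622 O.
29.85 wt% FeO ÷ 71.844 g/mol = 0.41548 mol, giving 0.41548 Fe and 0.41548 O.
20.47 wt% Al2O3 ÷ 101.961 g/mol = 0.20076 mol, giving 0.40152 Al and 0.60228 O.
36.36 wt% SiO2 ÷ 60.083 g/mol = 0.60516 mol, giving 0.60516 Si and 1.21032 O.
Oxygen sums to 2.41430; scaling by 12/2.41430 = 4.97038 puts the formula on 12 O.
Fe: 0.41548 × 4.97038 = 2.065 atoms per formula unit.

2.065 Fe apfu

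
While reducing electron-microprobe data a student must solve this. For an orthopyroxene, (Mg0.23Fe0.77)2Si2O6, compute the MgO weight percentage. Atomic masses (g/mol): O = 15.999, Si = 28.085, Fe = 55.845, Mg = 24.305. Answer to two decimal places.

Formula mass = 249.346 g/mol.
0.46 Mg → 0.4600 mol MgO per formula unit; M(MgO) = 40.304, so MgO mass = 18.540 g.
18.540/249.346 × 100 = 7.44 wt%.

7.44 wt%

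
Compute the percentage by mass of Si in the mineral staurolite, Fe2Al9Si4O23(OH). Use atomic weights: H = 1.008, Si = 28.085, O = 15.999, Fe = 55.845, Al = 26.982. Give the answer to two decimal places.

Formula mass = 2×55.845 + 9×26.982 + 4×28.085 + 24×15.999 + 1×1.008 = 851.852 g/mol, of which 112.340 g is Si.
So Si makes up 112.340/851.852 = 0.1319 of the mass, i.e. 13.19%.

13.19 weight percent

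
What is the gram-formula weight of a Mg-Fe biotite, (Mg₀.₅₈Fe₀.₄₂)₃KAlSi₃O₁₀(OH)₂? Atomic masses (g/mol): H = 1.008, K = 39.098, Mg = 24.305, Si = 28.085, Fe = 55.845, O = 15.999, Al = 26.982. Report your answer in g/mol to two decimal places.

456.99 g/mol

The formula mass is the sum 1.74(24.305) + 1.26(55.845) + 1(39.098) + 1(26.982) + 3(28.085) + 12(15.999) + 2(1.008).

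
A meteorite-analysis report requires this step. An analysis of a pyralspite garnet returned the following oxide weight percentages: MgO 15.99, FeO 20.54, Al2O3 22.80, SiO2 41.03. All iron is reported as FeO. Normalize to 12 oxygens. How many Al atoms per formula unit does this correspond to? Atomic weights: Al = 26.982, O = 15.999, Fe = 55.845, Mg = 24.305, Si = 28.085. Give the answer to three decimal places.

MgO (M=40.304): mol = 0.39673; Mg = 0.39673, O = 0.39673.
FeO (M=71.844): mol = 0.28590; Fe = 0.28590, O = 0.28590.
Al2O3 (M=101.961): mol = 0.22361; Al = 0.44722, O = 0.67083.
SiO2 (M=60.083): mol = 0.68289; Si = 0.68289, O = 1.36578.
ΣO = 2.71924; factor = 12/ΣO = 4.41300.
Al apfu = 0.44722 × 4.41300 = 1.974.

1.974 Al apfu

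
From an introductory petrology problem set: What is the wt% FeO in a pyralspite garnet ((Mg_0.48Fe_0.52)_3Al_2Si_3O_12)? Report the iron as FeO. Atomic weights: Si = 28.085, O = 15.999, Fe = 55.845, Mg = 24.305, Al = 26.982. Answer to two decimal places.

Formula mass = 452.324 g/mol.
1.56 Fe → 1.5600 mol FeO per formula unit; M(FeO) = 71.844, so FeO mass = 112.077 g.
112.077/452.324 × 100 = 24.78 wt%.

24.78 wt%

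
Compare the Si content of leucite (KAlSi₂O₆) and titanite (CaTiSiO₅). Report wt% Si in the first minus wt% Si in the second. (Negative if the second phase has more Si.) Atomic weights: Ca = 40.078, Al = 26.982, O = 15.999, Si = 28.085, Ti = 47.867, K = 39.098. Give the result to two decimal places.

M(KAlSi₂O₆) = 218.244 g/mol, so wt% Si = 56.170/218.244 × 100 = 25.74%.
M(CaTiSiO₅) = 196.025 g/mol, so wt% Si = 28.085/196.025 × 100 = 14.33%.
25.74 − 14.33 = 11.41 pp.

11.41 percentage points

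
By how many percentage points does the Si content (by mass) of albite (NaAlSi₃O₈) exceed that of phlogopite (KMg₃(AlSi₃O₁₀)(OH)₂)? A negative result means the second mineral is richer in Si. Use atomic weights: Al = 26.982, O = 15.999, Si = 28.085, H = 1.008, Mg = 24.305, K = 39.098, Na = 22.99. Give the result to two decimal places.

M(NaAlSi₃O₈) = 262.219 g/mol, so wt% Si = 84.255/262.219 × 100 = 32.13%.
M(KMg₃(AlSi₃O₁₀)(OH)₂) = 417.254 g/mol, so wt% Si = 84.255/417.254 × 100 = 20.19%.
32.13 − 20.19 = 11.94 pp.

11.94 percentage points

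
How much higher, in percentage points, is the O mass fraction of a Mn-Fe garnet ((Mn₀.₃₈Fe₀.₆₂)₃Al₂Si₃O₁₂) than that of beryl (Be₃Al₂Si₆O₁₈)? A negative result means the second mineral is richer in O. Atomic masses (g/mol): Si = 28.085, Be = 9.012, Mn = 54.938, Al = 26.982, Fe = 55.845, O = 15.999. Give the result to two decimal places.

O in (Mn₀.₃₈Fe₀.₆₂)₃Al₂Si₃O₁₂: molar mass 496.708 g/mol; 12×15.999 = 191.988 g → 38.65 wt%.
O in Be₃Al₂Si₆O₁₈: molar mass 537.492 g/mol; 18×15.999 = 287.982 g → 53.58 wt%.
Difference = 38.65 − 53.58 = -14.93 percentage points.

-14.93 percentage points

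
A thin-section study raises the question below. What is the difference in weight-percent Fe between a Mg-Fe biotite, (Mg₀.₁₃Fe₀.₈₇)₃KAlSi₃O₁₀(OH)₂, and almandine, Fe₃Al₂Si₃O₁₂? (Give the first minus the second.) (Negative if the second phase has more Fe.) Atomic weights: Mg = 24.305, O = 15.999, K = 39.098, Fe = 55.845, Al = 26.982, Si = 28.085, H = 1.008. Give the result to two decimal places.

-4.48 percentage points

First mineral: 145.755 g Fe in 499.573 g formula = 29.18 wt% Fe.
Second mineral: 167.535 g Fe in 497.742 g formula = 33.66 wt% Fe.
29.18% − 33.66% gives a difference of -4.48 percentage points.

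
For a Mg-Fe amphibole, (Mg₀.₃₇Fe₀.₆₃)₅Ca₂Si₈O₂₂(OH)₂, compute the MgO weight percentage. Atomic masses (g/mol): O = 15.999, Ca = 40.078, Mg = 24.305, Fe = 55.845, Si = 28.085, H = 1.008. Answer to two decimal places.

8.18 wt%

Molar mass of (Mg₀.₃₇Fe₀.₆₃)₅Ca₂Si₈O₂₂(OH)₂ = 1.85×24.305 + 3.15×55.845 + 2×40.078 + 8×28.085 + 24×15.999 + 2×1.008 = 911.704 g/mol.
Each formula unit contains 1.85 Mg, equivalent to 1.85/1 = 1.8500 mol MgO.
M(MgO) = 1×24.305 + 1×15.999 = 40.304 g/mol.
Mass of MgO per formula unit = 1.8500 × 40.304 = 74.562 g.
MgO wt% = 74.562 / 911.704 × 100 = 8.18%.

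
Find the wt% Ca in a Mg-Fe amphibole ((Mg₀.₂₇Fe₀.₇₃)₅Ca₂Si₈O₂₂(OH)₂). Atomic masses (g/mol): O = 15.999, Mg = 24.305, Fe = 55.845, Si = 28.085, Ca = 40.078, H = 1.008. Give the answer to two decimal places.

Formula mass = 1.35×24.305 + 3.65×55.845 + 2×40.078 + 8×28.085 + 24×15.999 + 2×1.008 = 927.474 g/mol, of which 80.156 g is Ca.
So Ca makes up 80.156/927.474 = 0.0864 of the mass, i.e. 8.64%.

8.64 mass %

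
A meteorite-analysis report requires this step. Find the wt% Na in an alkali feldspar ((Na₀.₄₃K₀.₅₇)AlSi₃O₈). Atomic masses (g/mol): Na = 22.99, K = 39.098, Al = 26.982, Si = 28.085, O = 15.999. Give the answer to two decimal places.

3.64 wt%

Molar mass of (Na₀.₄₃K₀.₅₇)AlSi₃O₈: 0.43×22.99 + 0.57×39.098 + 1×26.982 + 3×28.085 + 8×15.999 = 271.401 g/mol.
Mass of Na per formula unit: 0.43 × 22.99 = 9.886 g.
Weight fraction Na = 9.886 / 271.401 = 0.0364.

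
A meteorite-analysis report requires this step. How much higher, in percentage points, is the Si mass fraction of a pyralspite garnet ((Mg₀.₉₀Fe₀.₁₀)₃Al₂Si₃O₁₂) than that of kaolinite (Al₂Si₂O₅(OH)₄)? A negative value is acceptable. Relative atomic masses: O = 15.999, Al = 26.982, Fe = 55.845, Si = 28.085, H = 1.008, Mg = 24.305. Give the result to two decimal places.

-1.34 percentage points

M((Mg₀.₉₀Fe₀.₁₀)₃Al₂Si₃O₁₂) = 412.584 g/mol, so wt% Si = 84.255/412.584 × 100 = 20.42%.
M(Al₂Si₂O₅(OH)₄) = 258.157 g/mol, so wt% Si = 56.170/258.157 × 100 = 21.76%.
20.42 − 21.76 = -1.34 pp.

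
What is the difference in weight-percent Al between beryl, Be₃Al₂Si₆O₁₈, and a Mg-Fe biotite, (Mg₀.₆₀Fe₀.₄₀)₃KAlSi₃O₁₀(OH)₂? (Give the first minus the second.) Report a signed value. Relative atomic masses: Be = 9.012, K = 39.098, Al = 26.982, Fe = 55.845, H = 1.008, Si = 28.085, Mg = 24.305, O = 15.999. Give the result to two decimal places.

4.11 percentage points

Al in Be₃Al₂Si₆O₁₈: molar mass 537.492 g/mol; 2×26.982 = 53.964 g → 10.04 wt%.
Al in (Mg₀.₆₀Fe₀.₄₀)₃KAlSi₃O₁₀(OH)₂: molar mass 455.102 g/mol; 1×26.982 = 26.982 g → 5.93 wt%.
Difference = 10.04 − 5.93 = 4.11 percentage points.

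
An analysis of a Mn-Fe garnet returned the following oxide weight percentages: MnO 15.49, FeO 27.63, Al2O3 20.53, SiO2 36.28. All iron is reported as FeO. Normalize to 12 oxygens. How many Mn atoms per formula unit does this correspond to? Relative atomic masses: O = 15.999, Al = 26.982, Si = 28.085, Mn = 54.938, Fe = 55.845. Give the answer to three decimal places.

1.085 Mn apfu

MnO (M=70.937): mol = 0.21836; Mn = 0.21836, O = 0.21836.
FeO (M=71.844): mol = 0.38458; Fe = 0.38458, O = 0.38458.
Al2O3 (M=101.961): mol = 0.20135; Al = 0.40270, O = 0.60405.
SiO2 (M=60.083): mol = 0.60383; Si = 0.60383, O = 1.20766.
ΣO = 2.41465; factor = 12/ΣO = 4.96966.
Mn apfu = 0.21836 × 4.96966 = 1.085.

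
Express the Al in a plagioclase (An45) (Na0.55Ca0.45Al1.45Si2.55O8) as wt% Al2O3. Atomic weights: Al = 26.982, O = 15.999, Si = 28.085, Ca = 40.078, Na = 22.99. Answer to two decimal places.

Formula mass = 269.412 g/mol.
1.45 Al → 0.7250 mol Al2O3 per formula unit; M(Al2O3) = 101.961, so Al2O3 mass = 73.922 g.
73.922/269.412 × 100 = 27.44 wt%.

27.44 wt%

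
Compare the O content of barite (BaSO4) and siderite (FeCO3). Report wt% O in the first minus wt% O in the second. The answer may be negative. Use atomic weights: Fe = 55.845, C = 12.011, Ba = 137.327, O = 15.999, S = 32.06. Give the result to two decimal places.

M(BaSO4) = 233.383 g/mol, so wt% O = 63.996/233.383 × 100 = 27.42%.
M(FeCO3) = 115.853 g/mol, so wt% O = 47.997/115.853 × 100 = 41.43%.
27.42 − 41.43 = -14.01 pp.

-14.01 percentage points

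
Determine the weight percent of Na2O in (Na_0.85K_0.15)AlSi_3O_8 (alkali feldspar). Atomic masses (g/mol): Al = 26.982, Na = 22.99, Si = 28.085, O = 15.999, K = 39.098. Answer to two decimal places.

9.95 wt%

Formula mass = 264.635 g/mol.
0.85 Na → 0.4250 mol Na2O per formula unit; M(Na2O) = 61.979, so Na2O mass = 26.341 g.
26.341/264.635 × 100 = 9.95 wt%.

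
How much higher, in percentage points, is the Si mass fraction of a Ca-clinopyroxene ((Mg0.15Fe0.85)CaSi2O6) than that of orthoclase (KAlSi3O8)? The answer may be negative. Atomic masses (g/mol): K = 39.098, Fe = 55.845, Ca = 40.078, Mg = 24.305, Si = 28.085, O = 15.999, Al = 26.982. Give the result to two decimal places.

-7.19 percentage points

First mineral: 56.170 g Si in 243.356 g formula = 23.08 wt% Si.
Second mineral: 84.255 g Si in 278.327 g formula = 30.27 wt% Si.
23.08% − 30.27% gives a difference of -7.19 percentage points.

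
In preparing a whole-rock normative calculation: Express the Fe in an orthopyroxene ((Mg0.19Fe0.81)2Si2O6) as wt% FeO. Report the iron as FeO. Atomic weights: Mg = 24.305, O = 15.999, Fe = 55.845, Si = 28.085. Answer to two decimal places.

Molar mass of (Mg0.19Fe0.81)2Si2O6 = 0.38·24.305 + 1.62·55.845 + 2·28.085 + 6·15.999 = 251.869 g/mol.
Each formula unit contains 1.62 Fe, equivalent to 1.62/1 = 1.6200 mol FeO.
M(FeO) = 1×55.845 + 1×15.999 = 71.844 g/mol.
Mass of FeO per formula unit = 1.6200 × 71.844 = 116.387 g.
FeO wt% = 116.387 / 251.869 × 100 = 46.21%.

46.21 wt%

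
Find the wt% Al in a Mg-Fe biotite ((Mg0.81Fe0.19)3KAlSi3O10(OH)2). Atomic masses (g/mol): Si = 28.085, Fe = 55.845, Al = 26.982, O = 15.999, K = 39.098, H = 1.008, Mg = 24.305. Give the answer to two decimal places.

6.20 mass %

Formula mass = 2.43×24.305 + 0.57×55.845 + 1×39.098 + 1×26.982 + 3×28.085 + 12×15.999 + 2×1.008 = 435.232 g/mol, of which 26.982 g is Al.
So Al makes up 26.982/435.232 = 0.0620 of the mass, i.e. 6.20%.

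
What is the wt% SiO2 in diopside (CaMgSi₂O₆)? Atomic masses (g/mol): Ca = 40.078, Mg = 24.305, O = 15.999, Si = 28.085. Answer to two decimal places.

Formula mass = 216.547 g/mol.
2 Si → 2.0000 mol SiO2 per formula unit; M(SiO2) = 60.083, so SiO2 mass = 120.166 g.
120.166/216.547 × 100 = 55.49 wt%.

55.49 wt%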